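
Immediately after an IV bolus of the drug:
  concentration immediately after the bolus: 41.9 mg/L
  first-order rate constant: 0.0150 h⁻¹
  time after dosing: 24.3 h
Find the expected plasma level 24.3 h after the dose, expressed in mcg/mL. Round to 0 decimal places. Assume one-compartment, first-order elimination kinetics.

C = C₀ · e^(−k·t) = 41.90 × e^(−0.01500 × 24.3)
  = 41.90 × 0.6945 = 29.10 mg/L
(29.10 mg/L = 29.10 mcg/mL)

29 mcg/mL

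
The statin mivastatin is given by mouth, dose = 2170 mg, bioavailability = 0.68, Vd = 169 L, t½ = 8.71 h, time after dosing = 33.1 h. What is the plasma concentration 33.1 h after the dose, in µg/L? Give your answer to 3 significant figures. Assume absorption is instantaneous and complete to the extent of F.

Amount reaching circulation = F × Dose = 0.68 × 2170 = 1476 mg
C₀ = F·Dose / Vd = 1476 / 169 = 8.734 mg/L
k = ln2 / t½ = 0.693147 / 8.71 = 0.07958 h⁻¹
C = C₀ · e^(−k·t) = 8.734 × e^(−0.07958 × 33.1)
  = 8.734 × 0.07178 = 0.6269 mg/L
Convert: 0.6269 mg/L × 1000 = 626.9 µg/L

627 µg/L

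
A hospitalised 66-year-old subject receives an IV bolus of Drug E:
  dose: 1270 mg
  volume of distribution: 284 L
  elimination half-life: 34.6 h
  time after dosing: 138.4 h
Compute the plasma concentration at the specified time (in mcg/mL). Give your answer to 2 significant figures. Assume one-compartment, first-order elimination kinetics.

C₀ = Dose / Vd = 1270 / 284 = 4.472 mg/L
k = ln2 / t½ = 0.693147 / 34.6 = 0.02003 h⁻¹
t / t½ = 138.4 / 34.6 = 4 half-lives
C = C₀ × (1/2)^4 = 4.472 × 0.06250 = 0.2795 mg/L
(0.2795 mg/L = 0.2795 mcg/mL)

0.28 mcg/mL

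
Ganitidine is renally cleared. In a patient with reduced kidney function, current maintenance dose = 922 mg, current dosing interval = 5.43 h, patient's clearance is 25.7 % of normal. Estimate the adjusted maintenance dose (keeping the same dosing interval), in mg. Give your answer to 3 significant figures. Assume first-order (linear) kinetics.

237 mg

To keep the same average steady-state level, dosing rate must scale with clearance.
CL ratio = 25.7 / 100 = 0.2570
New dose (same interval) = 922 × 0.2570 = 237.0 mg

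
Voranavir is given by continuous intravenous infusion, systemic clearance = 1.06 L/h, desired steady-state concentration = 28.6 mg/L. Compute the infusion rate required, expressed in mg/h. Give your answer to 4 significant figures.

At steady state, infusion rate R₀ = Css × CL = 28.6 × 1.060 = 30.32 mg/h

30.32 mg/h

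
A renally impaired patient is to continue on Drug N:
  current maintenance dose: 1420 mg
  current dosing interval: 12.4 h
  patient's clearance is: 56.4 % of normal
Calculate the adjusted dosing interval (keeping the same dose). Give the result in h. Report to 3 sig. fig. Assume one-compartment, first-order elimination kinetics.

To keep the same average steady-state level, dosing rate must scale with clearance.
CL ratio = 56.4 / 100 = 0.5640
New interval (same dose) = 12.4 / 0.5640 = 21.99 h

22.0 h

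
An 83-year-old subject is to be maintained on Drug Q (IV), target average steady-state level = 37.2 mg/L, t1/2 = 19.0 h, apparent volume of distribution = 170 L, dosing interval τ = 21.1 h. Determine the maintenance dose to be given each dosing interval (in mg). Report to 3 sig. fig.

k = ln2 / t½ = 0.693147 / 19.0 = 0.03648 h⁻¹
CL = k × Vd = 0.03648 × 170 = 6.202 L/h
At steady state, Dose/τ = Css × CL.
Dose = Css × CL × τ = 37.2 × 6.202 × 21.1 = 4868 mg

4870 mg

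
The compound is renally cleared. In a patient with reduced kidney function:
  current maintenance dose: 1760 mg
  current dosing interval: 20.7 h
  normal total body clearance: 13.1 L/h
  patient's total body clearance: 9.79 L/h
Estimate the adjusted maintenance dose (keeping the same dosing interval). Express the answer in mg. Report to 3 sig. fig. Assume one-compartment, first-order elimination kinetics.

To keep the same average steady-state level, dosing rate must scale with clearance.
CL ratio = 9.79 / 13.1 = 0.7473
New dose (same interval) = 1760 × 0.7473 = 1315 mg

1320 mg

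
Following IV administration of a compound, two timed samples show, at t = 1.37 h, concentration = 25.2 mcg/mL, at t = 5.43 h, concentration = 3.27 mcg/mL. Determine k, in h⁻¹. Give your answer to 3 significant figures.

0.503 h⁻¹

k = ln(C₁/C₂) / (t₂ − t₁) = ln(25.2/3.27) / (5.43 − 1.37)
  = 2.042 / 4.060 = 0.5030 h⁻¹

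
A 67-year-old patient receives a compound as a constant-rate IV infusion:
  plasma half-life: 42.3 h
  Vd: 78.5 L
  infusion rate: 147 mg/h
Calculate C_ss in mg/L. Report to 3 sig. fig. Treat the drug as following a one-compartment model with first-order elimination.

114 mg/L

k = ln2 / t½ = 0.693147 / 42.3 = 0.01639 h⁻¹
CL = k × Vd = 0.01639 × 78.5 = 1.287 L/h
At steady state Css = R₀ / CL = 147 / 1.287 = 114.2 mg/L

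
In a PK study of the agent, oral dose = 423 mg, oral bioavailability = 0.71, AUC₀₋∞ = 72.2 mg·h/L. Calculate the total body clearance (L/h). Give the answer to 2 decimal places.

CL = F·Dose / AUC = 0.71 × 423 / 72.2 = 4.160 L/h

4.16 L/h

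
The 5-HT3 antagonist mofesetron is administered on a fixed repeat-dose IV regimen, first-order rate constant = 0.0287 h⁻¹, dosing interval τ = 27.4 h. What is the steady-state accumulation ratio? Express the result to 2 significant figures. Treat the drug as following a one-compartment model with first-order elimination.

1.8

e^(−kτ) = e^(−0.02870 × 27.4) = 0.4555
Accumulation ratio R = 1 / (1 − e^(−kτ)) = 1 / (1 − 0.4555) = 1.837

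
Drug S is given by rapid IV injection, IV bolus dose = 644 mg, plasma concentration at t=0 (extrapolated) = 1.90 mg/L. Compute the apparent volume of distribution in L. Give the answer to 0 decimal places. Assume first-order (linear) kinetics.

339 L

Vd = Dose / C₀ = 644.0 / 1.90 = 338.9 L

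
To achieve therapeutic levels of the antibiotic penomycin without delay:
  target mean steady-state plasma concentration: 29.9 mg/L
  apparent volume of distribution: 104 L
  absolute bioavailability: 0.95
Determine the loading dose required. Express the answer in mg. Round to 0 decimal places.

3273 mg

LD = Css × Vd / F = 29.9 × 104 / 0.95 = 3273 mg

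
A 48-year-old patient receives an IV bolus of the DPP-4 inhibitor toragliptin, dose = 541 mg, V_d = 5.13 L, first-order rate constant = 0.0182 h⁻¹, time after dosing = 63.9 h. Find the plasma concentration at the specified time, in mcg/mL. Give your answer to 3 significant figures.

C₀ = Dose / Vd = 541.0 / 5.13 = 105.5 mg/L
C = C₀ · e^(−k·t) = 105.5 × e^(−0.01820 × 63.9)
  = 105.5 × 0.3126 = 32.98 mg/L
(32.98 mg/L = 32.98 mcg/mL)

33.0 mcg/mL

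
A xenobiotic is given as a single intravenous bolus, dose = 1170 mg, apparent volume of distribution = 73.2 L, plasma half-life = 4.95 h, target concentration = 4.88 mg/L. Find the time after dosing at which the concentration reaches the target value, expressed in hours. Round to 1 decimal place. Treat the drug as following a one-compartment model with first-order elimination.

8.5 h

C₀ = Dose / Vd = 1170 / 73.2 = 15.98 mg/L
k = ln2 / t½ = 0.693147 / 4.95 = 0.1400 h⁻¹
t = ln(C₀ / C) / k = ln(15.98 / 4.88) / 0.1400
  = ln(3.275) / 0.1400 = 1.186 / 0.1400 = 8.471 h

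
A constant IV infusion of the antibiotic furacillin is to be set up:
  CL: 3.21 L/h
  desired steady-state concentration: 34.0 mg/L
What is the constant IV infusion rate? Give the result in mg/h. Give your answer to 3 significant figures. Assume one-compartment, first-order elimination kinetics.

At steady state, infusion rate R₀ = Css × CL = 34.0 × 3.210 = 109.1 mg/h

109 mg/h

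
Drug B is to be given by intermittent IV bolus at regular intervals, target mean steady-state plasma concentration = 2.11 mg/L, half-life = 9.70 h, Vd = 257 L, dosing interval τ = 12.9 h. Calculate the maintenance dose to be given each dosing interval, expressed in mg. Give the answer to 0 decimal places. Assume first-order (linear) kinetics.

500 mg

k = ln2 / t½ = 0.693147 / 9.70 = 0.07146 h⁻¹
CL = k × Vd = 0.07146 × 257 = 18.37 L/h
At steady state, Dose/τ = Css × CL.
Dose = Css × CL × τ = 2.11 × 18.37 × 12.9 = 500.0 mg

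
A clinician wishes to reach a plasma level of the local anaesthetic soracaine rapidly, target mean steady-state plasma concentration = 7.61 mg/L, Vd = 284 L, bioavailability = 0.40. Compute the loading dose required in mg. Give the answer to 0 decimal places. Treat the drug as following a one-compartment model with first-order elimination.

LD = Css × Vd / F = 7.61 × 284 / 0.40 = 5403 mg

5403 mg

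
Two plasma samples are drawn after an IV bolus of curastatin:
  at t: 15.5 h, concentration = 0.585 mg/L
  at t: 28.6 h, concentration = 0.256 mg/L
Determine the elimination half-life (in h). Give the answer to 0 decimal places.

11 h

k = ln(C₁/C₂) / (t₂ − t₁) = ln(0.585/0.256) / (28.6 − 15.5)
  = 0.8264 / 13.10 = 0.06308 h⁻¹
t½ = ln2 / k = 0.693147 / 0.06308 = 10.99 h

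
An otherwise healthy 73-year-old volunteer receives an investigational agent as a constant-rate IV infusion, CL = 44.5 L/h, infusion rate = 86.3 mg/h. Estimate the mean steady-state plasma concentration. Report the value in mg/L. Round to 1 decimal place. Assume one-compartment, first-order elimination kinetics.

1.9 mg/L

At steady state Css = R₀ / CL = 86.3 / 44.50 = 1.939 mg/L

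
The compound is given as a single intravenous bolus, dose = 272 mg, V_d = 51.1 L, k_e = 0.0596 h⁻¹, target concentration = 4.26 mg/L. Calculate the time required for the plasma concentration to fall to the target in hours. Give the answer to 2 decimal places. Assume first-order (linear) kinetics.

C₀ = Dose / Vd = 272.0 / 51.1 = 5.323 mg/L
t = ln(C₀ / C) / k = ln(5.323 / 4.26) / 0.05960
  = ln(1.250) / 0.05960 = 0.2231 / 0.05960 = 3.743 h

3.74 h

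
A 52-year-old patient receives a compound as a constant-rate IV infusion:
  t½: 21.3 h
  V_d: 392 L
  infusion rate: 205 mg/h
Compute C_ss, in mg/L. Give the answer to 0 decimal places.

16 mg/L

k = ln2 / t½ = 0.693147 / 21.3 = 0.03254 h⁻¹
CL = k × Vd = 0.03254 × 392 = 12.76 L/h
At steady state Css = R₀ / CL = 205 / 12.76 = 16.07 mg/L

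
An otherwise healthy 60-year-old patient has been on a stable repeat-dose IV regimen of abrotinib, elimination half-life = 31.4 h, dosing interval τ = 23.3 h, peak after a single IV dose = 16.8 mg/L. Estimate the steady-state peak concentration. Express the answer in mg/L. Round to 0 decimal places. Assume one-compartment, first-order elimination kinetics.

42 mg/L

k = ln2 / t½ = 0.693147 / 31.4 = 0.02207 h⁻¹
e^(−kτ) = e^(−0.02207 × 23.3) = 0.5980
Accumulation ratio R = 1 / (1 − e^(−kτ)) = 1 / (1 − 0.5980) = 2.488
Steady-state peak = C₀ × R = 16.8 × 2.488 = 41.80 mg/L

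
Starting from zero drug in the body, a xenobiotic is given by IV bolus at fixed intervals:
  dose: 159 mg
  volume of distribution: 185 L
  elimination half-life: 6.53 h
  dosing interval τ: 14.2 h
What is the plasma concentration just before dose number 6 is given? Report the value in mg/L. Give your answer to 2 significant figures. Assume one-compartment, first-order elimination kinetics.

C₀ per dose = Dose / Vd = 159 / 185 = 0.8595 mg/L
k = ln2 / t½ = 0.693147 / 6.53 = 0.1061 h⁻¹
Fraction remaining after one interval: r = e^(−kτ) = e^(−0.1061 × 14.2) = 0.2217
Before dose 6, 5 doses have been given (aged 1τ, 2τ, 3τ, 4τ, 5τ).
C_trough = C₀ × (r + r² + … + r^5) = C₀ × r(1−r^5)/(1−r)
        = 0.8595 × 0.2217 × (1 − 0.0005356) / (1 − 0.2217) = 0.2447 mg/L

0.24 mg/L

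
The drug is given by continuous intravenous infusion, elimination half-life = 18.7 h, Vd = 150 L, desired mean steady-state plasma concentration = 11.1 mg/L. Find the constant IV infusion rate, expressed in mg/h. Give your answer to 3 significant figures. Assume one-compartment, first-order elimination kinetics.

61.7 mg/h

k = ln2 / t½ = 0.693147 / 18.7 = 0.03707 h⁻¹
CL = k × Vd = 0.03707 × 150 = 5.561 L/h
At steady state, infusion rate R₀ = Css × CL = 11.1 × 5.561 = 61.73 mg/h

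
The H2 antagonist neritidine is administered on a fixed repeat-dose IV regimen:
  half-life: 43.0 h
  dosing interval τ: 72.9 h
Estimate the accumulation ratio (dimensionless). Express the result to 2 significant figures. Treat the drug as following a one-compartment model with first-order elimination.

k = ln2 / t½ = 0.693147 / 43.0 = 0.01612 h⁻¹
e^(−kτ) = e^(−0.01612 × 72.9) = 0.3088
Accumulation ratio R = 1 / (1 − e^(−kτ)) = 1 / (1 − 0.3088) = 1.447

1.4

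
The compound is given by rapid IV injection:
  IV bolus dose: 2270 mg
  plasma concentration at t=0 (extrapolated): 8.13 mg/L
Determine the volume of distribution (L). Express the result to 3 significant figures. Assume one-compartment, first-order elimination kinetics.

279 L

Vd = Dose / C₀ = 2270 / 8.13 = 279.2 L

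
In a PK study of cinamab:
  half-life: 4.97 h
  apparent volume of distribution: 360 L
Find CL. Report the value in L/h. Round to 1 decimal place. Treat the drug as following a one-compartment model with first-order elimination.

k = ln2 / t½ = 0.693147 / 4.97 = 0.1395 h⁻¹
CL = k × Vd = 0.1395 × 360 = 50.22 L/h

50.2 L/h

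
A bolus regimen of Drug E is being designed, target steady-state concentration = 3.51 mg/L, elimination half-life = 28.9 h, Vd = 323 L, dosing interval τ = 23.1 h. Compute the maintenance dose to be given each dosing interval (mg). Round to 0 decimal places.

k = ln2 / t½ = 0.693147 / 28.9 = 0.02398 h⁻¹
CL = k × Vd = 0.02398 × 323 = 7.746 L/h
At steady state, Dose/τ = Css × CL.
Dose = Css × CL × τ = 3.51 × 7.746 × 23.1 = 628.1 mg

628 mg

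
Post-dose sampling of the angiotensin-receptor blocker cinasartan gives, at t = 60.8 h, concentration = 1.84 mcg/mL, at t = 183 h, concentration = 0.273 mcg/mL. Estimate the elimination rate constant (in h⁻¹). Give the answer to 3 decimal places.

k = ln(C₁/C₂) / (t₂ − t₁) = ln(1.84/0.273) / (183 − 60.8)
  = 1.908 / 122.2 = 0.01561 h⁻¹

0.016 h⁻¹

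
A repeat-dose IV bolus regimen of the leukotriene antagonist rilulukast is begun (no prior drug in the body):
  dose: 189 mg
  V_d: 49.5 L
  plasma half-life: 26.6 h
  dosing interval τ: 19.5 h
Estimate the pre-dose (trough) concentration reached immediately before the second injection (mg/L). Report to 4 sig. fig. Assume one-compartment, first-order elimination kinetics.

2.297 mg/L

C₀ per dose = Dose / Vd = 189 / 49.5 = 3.818 mg/L
k = ln2 / t½ = 0.693147 / 26.6 = 0.02606 h⁻¹
Fraction remaining after one interval: r = e^(−kτ) = e^(−0.02606 × 19.5) = 0.6016
Before dose 2, 1 dose has been given (aged 1τ).
C_trough = C₀ × r = 3.818 × 0.6016 = 2.297 mg/L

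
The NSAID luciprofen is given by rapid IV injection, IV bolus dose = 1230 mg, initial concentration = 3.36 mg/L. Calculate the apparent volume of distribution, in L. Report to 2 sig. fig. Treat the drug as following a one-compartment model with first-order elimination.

370 L

Vd = Dose / C₀ = 1230 / 3.36 = 366.1 L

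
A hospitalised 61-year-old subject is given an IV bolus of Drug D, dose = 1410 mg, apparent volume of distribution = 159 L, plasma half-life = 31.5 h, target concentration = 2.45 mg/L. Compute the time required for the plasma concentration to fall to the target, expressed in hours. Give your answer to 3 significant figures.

C₀ = Dose / Vd = 1410 / 159 = 8.868 mg/L
k = ln2 / t½ = 0.693147 / 31.5 = 0.02200 h⁻¹
t = ln(C₀ / C) / k = ln(8.868 / 2.45) / 0.02200
  = ln(3.620) / 0.02200 = 1.286 / 0.02200 = 58.45 h

58.5 h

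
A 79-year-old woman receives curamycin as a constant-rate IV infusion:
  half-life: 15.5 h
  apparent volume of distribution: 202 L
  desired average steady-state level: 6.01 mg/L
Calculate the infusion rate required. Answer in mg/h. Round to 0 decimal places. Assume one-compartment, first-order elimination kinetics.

k = ln2 / t½ = 0.693147 / 15.5 = 0.04472 h⁻¹
CL = k × Vd = 0.04472 × 202 = 9.033 L/h
At steady state, infusion rate R₀ = Css × CL = 6.01 × 9.033 = 54.29 mg/h

54 mg/h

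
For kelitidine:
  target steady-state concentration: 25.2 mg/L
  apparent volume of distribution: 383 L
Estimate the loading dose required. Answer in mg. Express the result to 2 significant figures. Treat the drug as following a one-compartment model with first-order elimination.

9700 mg

LD = Css × Vd = 25.2 × 383 = 9652 mg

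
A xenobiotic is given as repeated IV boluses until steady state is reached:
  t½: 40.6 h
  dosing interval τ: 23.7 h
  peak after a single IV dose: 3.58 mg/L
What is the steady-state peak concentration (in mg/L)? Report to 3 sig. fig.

10.8 mg/L

k = ln2 / t½ = 0.693147 / 40.6 = 0.01707 h⁻¹
e^(−kτ) = e^(−0.01707 × 23.7) = 0.6673
Accumulation ratio R = 1 / (1 − e^(−kτ)) = 1 / (1 − 0.6673) = 3.006
Steady-state peak = C₀ × R = 3.58 × 3.006 = 10.76 mg/L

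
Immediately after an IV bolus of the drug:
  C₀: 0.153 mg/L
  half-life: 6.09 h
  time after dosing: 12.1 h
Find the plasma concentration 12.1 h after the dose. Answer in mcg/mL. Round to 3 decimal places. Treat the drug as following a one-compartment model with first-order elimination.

k = ln2 / t½ = 0.693147 / 6.09 = 0.1138 h⁻¹
C = C₀ · e^(−k·t) = 0.1530 × e^(−0.1138 × 12.1)
  = 0.1530 × 0.2523 = 0.03860 mg/L
(0.03860 mg/L = 0.03860 mcg/mL)

0.039 mcg/mL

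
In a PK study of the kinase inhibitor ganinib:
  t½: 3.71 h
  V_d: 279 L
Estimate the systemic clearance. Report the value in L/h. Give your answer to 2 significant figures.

k = ln2 / t½ = 0.693147 / 3.71 = 0.1868 h⁻¹
CL = k × Vd = 0.1868 × 279 = 52.12 L/h

52 L/h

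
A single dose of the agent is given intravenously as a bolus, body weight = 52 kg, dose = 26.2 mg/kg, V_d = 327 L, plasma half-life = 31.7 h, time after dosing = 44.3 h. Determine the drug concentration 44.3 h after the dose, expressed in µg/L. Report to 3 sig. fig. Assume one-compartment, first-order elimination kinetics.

Total dose = 26.2 × 52 = 1362 mg
C₀ = Dose / Vd = 1362 / 327 = 4.165 mg/L
k = ln2 / t½ = 0.693147 / 31.7 = 0.02187 h⁻¹
C = C₀ · e^(−k·t) = 4.165 × e^(−0.02187 × 44.3)
  = 4.165 × 0.3795 = 1.581 mg/L
Convert: 1.581 mg/L × 1000 = 1581 µg/L

1580 µg/L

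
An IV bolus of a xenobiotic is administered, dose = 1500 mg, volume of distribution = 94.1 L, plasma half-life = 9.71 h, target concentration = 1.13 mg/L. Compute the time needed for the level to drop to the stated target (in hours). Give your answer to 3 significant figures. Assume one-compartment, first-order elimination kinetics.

37.1 h

C₀ = Dose / Vd = 1500 / 94.1 = 15.94 mg/L
k = ln2 / t½ = 0.693147 / 9.71 = 0.07138 h⁻¹
t = ln(C₀ / C) / k = ln(15.94 / 1.13) / 0.07138
  = ln(14.11) / 0.07138 = 2.647 / 0.07138 = 37.08 h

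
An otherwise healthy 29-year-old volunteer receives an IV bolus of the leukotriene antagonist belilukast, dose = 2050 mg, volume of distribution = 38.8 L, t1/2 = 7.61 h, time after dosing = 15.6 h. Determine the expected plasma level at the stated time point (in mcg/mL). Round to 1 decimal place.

C₀ = Dose / Vd = 2050 / 38.8 = 52.84 mg/L
k = ln2 / t½ = 0.693147 / 7.61 = 0.09108 h⁻¹
C = C₀ · e^(−k·t) = 52.84 × e^(−0.09108 × 15.6)
  = 52.84 × 0.2415 = 12.76 mg/L
(12.76 mg/L = 12.76 mcg/mL)

12.8 mcg/mL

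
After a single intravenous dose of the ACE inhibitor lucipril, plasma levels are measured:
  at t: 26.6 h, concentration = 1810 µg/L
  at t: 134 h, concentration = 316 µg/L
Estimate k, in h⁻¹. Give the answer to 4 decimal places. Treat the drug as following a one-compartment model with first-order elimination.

k = ln(C₁/C₂) / (t₂ − t₁) = ln(1810/316) / (134 − 26.6)
  = 1.745 / 107.4 = 0.01625 h⁻¹

0.0163 h⁻¹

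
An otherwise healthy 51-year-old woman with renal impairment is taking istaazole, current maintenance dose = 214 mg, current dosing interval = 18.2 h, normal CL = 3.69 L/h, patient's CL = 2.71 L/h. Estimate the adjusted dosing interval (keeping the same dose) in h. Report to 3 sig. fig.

To keep the same average steady-state level, dosing rate must scale with clearance.
CL ratio = 2.71 / 3.69 = 0.7344
New interval (same dose) = 18.2 / 0.7344 = 24.78 h

24.8 h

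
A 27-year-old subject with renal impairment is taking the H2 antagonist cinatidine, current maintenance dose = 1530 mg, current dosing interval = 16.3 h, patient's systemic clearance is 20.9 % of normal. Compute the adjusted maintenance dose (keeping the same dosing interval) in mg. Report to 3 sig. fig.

320 mg

To keep the same average steady-state level, dosing rate must scale with clearance.
CL ratio = 20.9 / 100 = 0.2090
New dose (same interval) = 1530 × 0.2090 = 319.8 mg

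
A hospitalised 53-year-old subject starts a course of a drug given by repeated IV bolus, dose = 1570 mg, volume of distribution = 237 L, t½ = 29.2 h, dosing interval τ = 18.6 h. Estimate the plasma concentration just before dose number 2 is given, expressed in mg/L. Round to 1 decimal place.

4.3 mg/L

C₀ per dose = Dose / Vd = 1570 / 237 = 6.624 mg/L
k = ln2 / t½ = 0.693147 / 29.2 = 0.02374 h⁻¹
Fraction remaining after one interval: r = e^(−kτ) = e^(−0.02374 × 18.6) = 0.6430
Before dose 2, 1 dose has been given (aged 1τ).
C_trough = C₀ × r = 6.624 × 0.6430 = 4.259 mg/L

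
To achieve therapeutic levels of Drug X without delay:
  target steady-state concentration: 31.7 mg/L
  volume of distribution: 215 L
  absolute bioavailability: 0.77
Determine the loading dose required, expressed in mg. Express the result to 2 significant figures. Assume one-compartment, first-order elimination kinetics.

LD = Css × Vd / F = 31.7 × 215 / 0.77 = 8851 mg

8900 mg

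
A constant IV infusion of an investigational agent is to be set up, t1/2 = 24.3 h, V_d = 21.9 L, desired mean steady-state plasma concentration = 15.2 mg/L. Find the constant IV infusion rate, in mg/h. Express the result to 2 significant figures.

k = ln2 / t½ = 0.693147 / 24.3 = 0.02852 h⁻¹
CL = k × Vd = 0.02852 × 21.9 = 0.6246 L/h
At steady state, infusion rate R₀ = Css × CL = 15.2 × 0.6246 = 9.494 mg/h

9.5 mg/h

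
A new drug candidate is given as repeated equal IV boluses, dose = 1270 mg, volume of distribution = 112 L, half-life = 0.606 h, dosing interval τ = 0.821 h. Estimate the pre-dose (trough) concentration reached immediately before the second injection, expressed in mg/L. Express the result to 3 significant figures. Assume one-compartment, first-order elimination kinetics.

4.43 mg/L

C₀ per dose = Dose / Vd = 1270 / 112 = 11.34 mg/L
k = ln2 / t½ = 0.693147 / 0.606 = 1.144 h⁻¹
Fraction remaining after one interval: r = e^(−kτ) = e^(−1.144 × 0.821) = 0.3909
Before dose 2, 1 dose has been given (aged 1τ).
C_trough = C₀ × r = 11.34 × 0.3909 = 4.433 mg/L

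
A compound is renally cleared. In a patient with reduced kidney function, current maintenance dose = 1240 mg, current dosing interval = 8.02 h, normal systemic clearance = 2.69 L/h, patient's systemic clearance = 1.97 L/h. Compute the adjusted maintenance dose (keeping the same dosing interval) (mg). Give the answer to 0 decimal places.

To keep the same average steady-state level, dosing rate must scale with clearance.
CL ratio = 1.97 / 2.69 = 0.7323
New dose (same interval) = 1240 × 0.7323 = 908.1 mg

908 mg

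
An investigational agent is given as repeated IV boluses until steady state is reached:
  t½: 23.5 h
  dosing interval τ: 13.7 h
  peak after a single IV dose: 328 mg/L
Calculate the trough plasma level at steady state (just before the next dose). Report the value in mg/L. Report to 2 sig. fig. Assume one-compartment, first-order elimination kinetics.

k = ln2 / t½ = 0.693147 / 23.5 = 0.02950 h⁻¹
e^(−kτ) = e^(−0.02950 × 13.7) = 0.6675
Accumulation ratio R = 1 / (1 − e^(−kτ)) = 1 / (1 − 0.6675) = 3.008
Steady-state trough = C₀ × R × e^(−kτ) = 328 × 3.008 × 0.6675 = 658.6 mg/L

660 mg/L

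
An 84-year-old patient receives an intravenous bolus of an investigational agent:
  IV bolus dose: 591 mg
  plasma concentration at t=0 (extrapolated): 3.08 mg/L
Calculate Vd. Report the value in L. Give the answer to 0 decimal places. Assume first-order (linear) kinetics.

192 L

Vd = Dose / C₀ = 591.0 / 3.08 = 191.9 L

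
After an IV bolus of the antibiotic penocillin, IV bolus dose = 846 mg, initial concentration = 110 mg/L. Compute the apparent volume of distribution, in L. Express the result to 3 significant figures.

7.69 L

Vd = Dose / C₀ = 846.0 / 110 = 7.691 L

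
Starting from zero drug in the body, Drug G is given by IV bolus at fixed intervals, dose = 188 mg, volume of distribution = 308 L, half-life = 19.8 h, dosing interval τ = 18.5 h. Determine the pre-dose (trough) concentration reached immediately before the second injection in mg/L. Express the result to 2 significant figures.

C₀ per dose = Dose / Vd = 188 / 308 = 0.6104 mg/L
k = ln2 / t½ = 0.693147 / 19.8 = 0.03501 h⁻¹
Fraction remaining after one interval: r = e^(−kτ) = e^(−0.03501 × 18.5) = 0.5233
Before dose 2, 1 dose has been given (aged 1τ).
C_trough = C₀ × r = 0.6104 × 0.5233 = 0.3194 mg/L

0.32 mg/L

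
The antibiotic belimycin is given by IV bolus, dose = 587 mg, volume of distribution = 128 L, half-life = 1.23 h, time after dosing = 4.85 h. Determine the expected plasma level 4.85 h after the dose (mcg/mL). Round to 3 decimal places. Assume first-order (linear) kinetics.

C₀ = Dose / Vd = 587.0 / 128 = 4.586 mg/L
k = ln2 / t½ = 0.693147 / 1.23 = 0.5635 h⁻¹
C = C₀ · e^(−k·t) = 4.586 × e^(−0.5635 × 4.85)
  = 4.586 × 0.06503 = 0.2982 mg/L
(0.2982 mg/L = 0.2982 mcg/mL)

0.298 mcg/mL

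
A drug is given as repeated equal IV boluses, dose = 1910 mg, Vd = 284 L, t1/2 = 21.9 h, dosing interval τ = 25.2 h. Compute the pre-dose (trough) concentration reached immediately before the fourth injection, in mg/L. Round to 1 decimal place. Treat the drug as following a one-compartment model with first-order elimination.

5.0 mg/L

C₀ per dose = Dose / Vd = 1910 / 284 = 6.725 mg/L
k = ln2 / t½ = 0.693147 / 21.9 = 0.03165 h⁻¹
Fraction remaining after one interval: r = e^(−kτ) = e^(−0.03165 × 25.2) = 0.4504
Before dose 4, 3 doses have been given (aged 1τ, 2τ, 3τ).
C_trough = C₀ × (r + r² + … + r^3) = C₀ × r(1−r^3)/(1−r)
        = 6.725 × 0.4504 × (1 − 0.09137) / (1 − 0.4504) = 5.008 mg/L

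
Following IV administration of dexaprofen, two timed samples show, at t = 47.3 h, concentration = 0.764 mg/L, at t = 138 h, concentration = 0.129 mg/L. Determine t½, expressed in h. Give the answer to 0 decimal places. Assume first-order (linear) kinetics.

35 h

k = ln(C₁/C₂) / (t₂ − t₁) = ln(0.764/0.129) / (138 − 47.3)
  = 1.779 / 90.70 = 0.01961 h⁻¹
t½ = ln2 / k = 0.693147 / 0.01961 = 35.35 h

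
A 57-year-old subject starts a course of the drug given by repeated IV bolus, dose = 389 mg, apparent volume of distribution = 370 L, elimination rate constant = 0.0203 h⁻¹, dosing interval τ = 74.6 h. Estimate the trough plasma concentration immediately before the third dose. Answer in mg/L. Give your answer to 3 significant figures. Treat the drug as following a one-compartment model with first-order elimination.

C₀ per dose = Dose / Vd = 389 / 370 = 1.051 mg/L
Fraction remaining after one interval: r = e^(−kτ) = e^(−0.02030 × 74.6) = 0.2199
Before dose 3, 2 doses have been given (aged 1τ, 2τ).
C_trough = C₀ × (r + r²) = 1.051 × (0.2199 + 0.04836) = 0.2819 mg/L

0.282 mg/L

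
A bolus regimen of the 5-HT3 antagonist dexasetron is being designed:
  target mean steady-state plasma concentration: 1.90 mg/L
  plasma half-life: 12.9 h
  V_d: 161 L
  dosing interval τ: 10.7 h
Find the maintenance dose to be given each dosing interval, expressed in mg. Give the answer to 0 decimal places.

176 mg

k = ln2 / t½ = 0.693147 / 12.9 = 0.05373 h⁻¹
CL = k × Vd = 0.05373 × 161 = 8.651 L/h
At steady state, Dose/τ = Css × CL.
Dose = Css × CL × τ = 1.90 × 8.651 × 10.7 = 175.9 mg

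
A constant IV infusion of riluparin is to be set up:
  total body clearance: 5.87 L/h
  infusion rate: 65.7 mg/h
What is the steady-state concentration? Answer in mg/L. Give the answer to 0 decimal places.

11 mg/L

At steady state Css = R₀ / CL = 65.7 / 5.870 = 11.19 mg/L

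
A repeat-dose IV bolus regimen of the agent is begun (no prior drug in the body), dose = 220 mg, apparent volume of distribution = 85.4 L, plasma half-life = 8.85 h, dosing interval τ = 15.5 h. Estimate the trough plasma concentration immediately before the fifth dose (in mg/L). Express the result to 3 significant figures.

1.08 mg/L

C₀ per dose = Dose / Vd = 220 / 85.4 = 2.576 mg/L
k = ln2 / t½ = 0.693147 / 8.85 = 0.07832 h⁻¹
Fraction remaining after one interval: r = e^(−kτ) = e^(−0.07832 × 15.5) = 0.2970
Before dose 5, 4 doses have been given (aged 1τ, 2τ, 3τ, 4τ).
C_trough = C₀ × (r + r² + … + r^4) = C₀ × r(1−r^4)/(1−r)
        = 2.576 × 0.2970 × (1 − 0.007781) / (1 − 0.2970) = 1.080 mg/L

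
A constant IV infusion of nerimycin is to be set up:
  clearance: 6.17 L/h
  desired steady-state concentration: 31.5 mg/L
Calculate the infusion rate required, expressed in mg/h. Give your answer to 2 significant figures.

At steady state, infusion rate R₀ = Css × CL = 31.5 × 6.170 = 194.4 mg/h

190 mg/h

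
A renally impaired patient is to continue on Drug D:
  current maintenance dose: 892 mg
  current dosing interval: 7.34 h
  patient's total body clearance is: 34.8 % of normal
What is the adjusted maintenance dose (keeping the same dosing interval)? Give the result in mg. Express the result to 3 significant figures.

To keep the same average steady-state level, dosing rate must scale with clearance.
CL ratio = 34.8 / 100 = 0.3480
New dose (same interval) = 892 × 0.3480 = 310.4 mg

310 mg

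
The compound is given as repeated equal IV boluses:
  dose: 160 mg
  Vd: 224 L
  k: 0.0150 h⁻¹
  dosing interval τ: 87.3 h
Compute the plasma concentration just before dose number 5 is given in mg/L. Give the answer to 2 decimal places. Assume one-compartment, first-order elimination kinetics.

C₀ per dose = Dose / Vd = 160 / 224 = 0.7143 mg/L
Fraction remaining after one interval: r = e^(−kτ) = e^(−0.01500 × 87.3) = 0.2700
Before dose 5, 4 doses have been given (aged 1τ, 2τ, 3τ, 4τ).
C_trough = C₀ × (r + r² + … + r^4) = C₀ × r(1−r^4)/(1−r)
        = 0.7143 × 0.2700 × (1 − 0.005314) / (1 − 0.2700) = 0.2628 mg/L

0.26 mg/L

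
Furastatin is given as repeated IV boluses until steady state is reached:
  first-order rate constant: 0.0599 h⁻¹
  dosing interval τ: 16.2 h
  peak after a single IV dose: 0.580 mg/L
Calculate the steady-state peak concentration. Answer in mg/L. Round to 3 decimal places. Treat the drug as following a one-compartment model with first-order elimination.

e^(−kτ) = e^(−0.05990 × 16.2) = 0.3789
Accumulation ratio R = 1 / (1 − e^(−kτ)) = 1 / (1 − 0.3789) = 1.610
Steady-state peak = C₀ × R = 0.580 × 1.610 = 0.9338 mg/L

0.934 mg/L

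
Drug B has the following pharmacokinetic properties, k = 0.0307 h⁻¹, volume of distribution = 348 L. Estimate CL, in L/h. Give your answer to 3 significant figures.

CL = k × Vd = 0.0307 × 348 = 10.68 L/h

10.7 L/h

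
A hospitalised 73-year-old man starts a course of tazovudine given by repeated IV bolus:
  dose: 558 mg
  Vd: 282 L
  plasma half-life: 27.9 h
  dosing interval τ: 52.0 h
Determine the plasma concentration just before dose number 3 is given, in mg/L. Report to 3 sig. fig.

0.693 mg/L

C₀ per dose = Dose / Vd = 558 / 282 = 1.979 mg/L
k = ln2 / t½ = 0.693147 / 27.9 = 0.02484 h⁻¹
Fraction remaining after one interval: r = e^(−kτ) = e^(−0.02484 × 52.0) = 0.2748
Before dose 3, 2 doses have been given (aged 1τ, 2τ).
C_trough = C₀ × (r + r²) = 1.979 × (0.2748 + 0.07552) = 0.6933 mg/L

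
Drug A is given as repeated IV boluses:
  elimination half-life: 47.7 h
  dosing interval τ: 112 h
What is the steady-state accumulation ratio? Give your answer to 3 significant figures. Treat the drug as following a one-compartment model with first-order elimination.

k = ln2 / t½ = 0.693147 / 47.7 = 0.01453 h⁻¹
e^(−kτ) = e^(−0.01453 × 112) = 0.1964
Accumulation ratio R = 1 / (1 − e^(−kτ)) = 1 / (1 − 0.1964) = 1.244

1.24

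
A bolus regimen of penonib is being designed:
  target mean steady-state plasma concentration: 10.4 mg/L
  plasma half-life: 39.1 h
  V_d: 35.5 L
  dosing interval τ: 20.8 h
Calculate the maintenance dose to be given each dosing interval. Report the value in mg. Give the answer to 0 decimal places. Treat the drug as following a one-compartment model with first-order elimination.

136 mg

k = ln2 / t½ = 0.693147 / 39.1 = 0.01773 h⁻¹
CL = k × Vd = 0.01773 × 35.5 = 0.6294 L/h
At steady state, Dose/τ = Css × CL.
Dose = Css × CL × τ = 10.4 × 0.6294 × 20.8 = 136.2 mg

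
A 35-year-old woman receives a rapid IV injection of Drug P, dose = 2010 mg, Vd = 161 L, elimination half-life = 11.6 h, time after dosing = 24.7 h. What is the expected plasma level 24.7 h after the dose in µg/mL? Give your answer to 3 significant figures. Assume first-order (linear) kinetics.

C₀ = Dose / Vd = 2010 / 161 = 12.48 mg/L
k = ln2 / t½ = 0.693147 / 11.6 = 0.05975 h⁻¹
C = C₀ · e^(−k·t) = 12.48 × e^(−0.05975 × 24.7)
  = 12.48 × 0.2286 = 2.853 mg/L
(2.853 mg/L = 2.853 µg/mL)

2.85 µg/mL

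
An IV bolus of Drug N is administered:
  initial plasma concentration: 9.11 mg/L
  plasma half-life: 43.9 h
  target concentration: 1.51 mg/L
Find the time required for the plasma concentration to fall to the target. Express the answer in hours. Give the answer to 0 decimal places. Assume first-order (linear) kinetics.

k = ln2 / t½ = 0.693147 / 43.9 = 0.01579 h⁻¹
t = ln(C₀ / C) / k = ln(9.110 / 1.51) / 0.01579
  = ln(6.033) / 0.01579 = 1.797 / 0.01579 = 113.8 h

114 h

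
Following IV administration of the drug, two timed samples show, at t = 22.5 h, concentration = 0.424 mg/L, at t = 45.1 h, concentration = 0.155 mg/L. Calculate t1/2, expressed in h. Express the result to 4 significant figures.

k = ln(C₁/C₂) / (t₂ − t₁) = ln(0.424/0.155) / (45.1 − 22.5)
  = 1.006 / 22.60 = 0.04451 h⁻¹
t½ = ln2 / k = 0.693147 / 0.04451 = 15.57 h

15.57 h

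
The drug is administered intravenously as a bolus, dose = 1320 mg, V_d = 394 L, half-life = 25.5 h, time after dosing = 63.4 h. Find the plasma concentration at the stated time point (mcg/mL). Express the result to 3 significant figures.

C₀ = Dose / Vd = 1320 / 394 = 3.350 mg/L
k = ln2 / t½ = 0.693147 / 25.5 = 0.02718 h⁻¹
C = C₀ · e^(−k·t) = 3.350 × e^(−0.02718 × 63.4)
  = 3.350 × 0.1785 = 0.5980 mg/L
(0.5980 mg/L = 0.5980 mcg/mL)

0.598 mcg/mL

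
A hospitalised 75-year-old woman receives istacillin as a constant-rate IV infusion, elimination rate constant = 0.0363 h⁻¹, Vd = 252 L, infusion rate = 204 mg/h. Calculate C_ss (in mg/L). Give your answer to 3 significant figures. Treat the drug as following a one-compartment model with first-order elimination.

CL = k × Vd = 0.03630 × 252 = 9.148 L/h
At steady state Css = R₀ / CL = 204 / 9.148 = 22.30 mg/L

22.3 mg/L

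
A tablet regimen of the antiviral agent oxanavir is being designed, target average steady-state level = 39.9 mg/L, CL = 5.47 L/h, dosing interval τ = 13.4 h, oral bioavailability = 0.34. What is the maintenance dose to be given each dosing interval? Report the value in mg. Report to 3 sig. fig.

At steady state, F × (Dose/τ) = Css × CL.
Dose = Css × CL × τ / F = 39.9 × 5.470 × 13.4 / 0.34 = 8602 mg

8600 mg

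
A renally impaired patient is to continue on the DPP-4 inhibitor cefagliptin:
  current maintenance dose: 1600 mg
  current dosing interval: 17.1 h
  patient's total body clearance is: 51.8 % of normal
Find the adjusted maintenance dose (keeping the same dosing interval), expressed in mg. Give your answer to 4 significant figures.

To keep the same average steady-state level, dosing rate must scale with clearance.
CL ratio = 51.8 / 100 = 0.5180
New dose (same interval) = 1600 × 0.5180 = 828.8 mg

828.8 mg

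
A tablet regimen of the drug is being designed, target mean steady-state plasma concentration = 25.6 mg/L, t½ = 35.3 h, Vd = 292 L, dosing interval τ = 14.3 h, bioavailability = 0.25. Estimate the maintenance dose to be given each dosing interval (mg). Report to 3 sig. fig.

k = ln2 / t½ = 0.693147 / 35.3 = 0.01964 h⁻¹
CL = k × Vd = 0.01964 × 292 = 5.735 L/h
At steady state, F × (Dose/τ) = Css × CL.
Dose = Css × CL × τ / F = 25.6 × 5.735 × 14.3 / 0.25 = 8398 mg

8400 mg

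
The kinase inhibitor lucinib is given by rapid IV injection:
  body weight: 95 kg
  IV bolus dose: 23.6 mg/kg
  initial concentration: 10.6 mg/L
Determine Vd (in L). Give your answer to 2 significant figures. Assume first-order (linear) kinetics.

210 L

Dose = 23.6 × 95 = 2242 mg
Vd = Dose / C₀ = 2242 / 10.6 = 211.5 L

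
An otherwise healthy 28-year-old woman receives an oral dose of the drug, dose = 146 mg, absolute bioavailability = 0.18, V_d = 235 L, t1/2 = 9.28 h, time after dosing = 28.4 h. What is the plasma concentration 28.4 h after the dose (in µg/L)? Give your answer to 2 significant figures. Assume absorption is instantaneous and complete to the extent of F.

13 µg/L

Amount reaching circulation = F × Dose = 0.18 × 146.0 = 26.28 mg
C₀ = F·Dose / Vd = 26.28 / 235 = 0.1118 mg/L
k = ln2 / t½ = 0.693147 / 9.28 = 0.07469 h⁻¹
C = C₀ · e^(−k·t) = 0.1118 × e^(−0.07469 × 28.4)
  = 0.1118 × 0.1199 = 0.01340 mg/L
Convert: 0.01340 mg/L × 1000 = 13.40 µg/L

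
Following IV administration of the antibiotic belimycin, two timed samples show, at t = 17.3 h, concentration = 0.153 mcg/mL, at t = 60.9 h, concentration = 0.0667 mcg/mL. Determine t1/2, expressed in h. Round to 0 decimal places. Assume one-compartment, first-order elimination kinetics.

k = ln(C₁/C₂) / (t₂ − t₁) = ln(0.153/0.0667) / (60.9 − 17.3)
  = 0.8302 / 43.60 = 0.01904 h⁻¹
t½ = ln2 / k = 0.693147 / 0.01904 = 36.40 h

36 h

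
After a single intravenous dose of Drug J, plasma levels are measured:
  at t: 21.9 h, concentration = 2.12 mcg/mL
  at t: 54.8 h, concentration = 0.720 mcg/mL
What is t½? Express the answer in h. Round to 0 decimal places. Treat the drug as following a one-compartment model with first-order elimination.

21 h

k = ln(C₁/C₂) / (t₂ − t₁) = ln(2.12/0.720) / (54.8 − 21.9)
  = 1.080 / 32.90 = 0.03283 h⁻¹
t½ = ln2 / k = 0.693147 / 0.03283 = 21.11 h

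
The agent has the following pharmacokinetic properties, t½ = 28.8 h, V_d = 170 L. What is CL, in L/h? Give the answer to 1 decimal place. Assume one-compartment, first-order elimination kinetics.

k = ln2 / t½ = 0.693147 / 28.8 = 0.02407 h⁻¹
CL = k × Vd = 0.02407 × 170 = 4.092 L/h

4.1 L/h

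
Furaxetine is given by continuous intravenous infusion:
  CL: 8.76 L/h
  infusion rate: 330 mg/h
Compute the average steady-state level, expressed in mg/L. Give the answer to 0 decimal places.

38 mg/L

At steady state Css = R₀ / CL = 330 / 8.760 = 37.67 mg/L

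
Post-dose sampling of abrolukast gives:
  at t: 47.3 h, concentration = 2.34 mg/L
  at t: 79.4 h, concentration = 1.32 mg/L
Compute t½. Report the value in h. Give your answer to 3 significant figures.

k = ln(C₁/C₂) / (t₂ − t₁) = ln(2.34/1.32) / (79.4 − 47.3)
  = 0.5725 / 32.10 = 0.01783 h⁻¹
t½ = ln2 / k = 0.693147 / 0.01783 = 38.88 h

38.9 h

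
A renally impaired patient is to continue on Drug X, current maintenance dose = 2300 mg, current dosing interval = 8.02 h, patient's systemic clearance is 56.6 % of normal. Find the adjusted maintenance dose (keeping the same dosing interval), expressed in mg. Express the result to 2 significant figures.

1300 mg

To keep the same average steady-state level, dosing rate must scale with clearance.
CL ratio = 56.6 / 100 = 0.5660
New dose (same interval) = 2300 × 0.5660 = 1302 mg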